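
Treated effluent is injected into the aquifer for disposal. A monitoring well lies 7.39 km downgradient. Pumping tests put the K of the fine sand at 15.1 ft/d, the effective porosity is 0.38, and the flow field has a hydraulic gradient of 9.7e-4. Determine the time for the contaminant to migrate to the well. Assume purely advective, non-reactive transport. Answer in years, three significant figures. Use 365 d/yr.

K = 15.1 ft/d × 0.3048 = 4.602 m/d
q = Ki = 4.602 × 9.7e-4 = 0.004464 m/d
v_s = q/n_e = 0.004464/0.38 = 0.01175 m/d
L = 7.39 km = 7390 m
t = L / v = 7390 / 0.01175 = 629000 d
   = 629000 / 365 = 1720 yr

1720 years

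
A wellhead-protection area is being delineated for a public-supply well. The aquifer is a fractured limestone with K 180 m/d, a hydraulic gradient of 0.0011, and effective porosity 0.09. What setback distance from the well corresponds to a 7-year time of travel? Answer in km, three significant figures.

Darcy flux q = K·i = 180 × 0.0011 = 0.1980 m/d
v = Ki/n = 180·0.0011/0.09 = 2.200 m/d
T = 7 yr × 365 = 2555 d
L = v × T = 2.200 × 2555 = 5621 m
   = 5.62 km

5.62 km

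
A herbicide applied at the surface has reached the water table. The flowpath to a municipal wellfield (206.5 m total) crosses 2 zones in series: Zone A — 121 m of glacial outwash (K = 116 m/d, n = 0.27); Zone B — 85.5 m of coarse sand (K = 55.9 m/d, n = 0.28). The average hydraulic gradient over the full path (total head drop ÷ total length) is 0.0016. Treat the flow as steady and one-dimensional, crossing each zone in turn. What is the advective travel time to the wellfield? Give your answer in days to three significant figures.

Continuity: the same q passes through each zone, so ΔH = q·Σ(L_j/K_j) — the zones act as resistances in series.
Σ(L/K) = 121/116 + 85.5/55.9 = 1.043 + 1.530 = 2.573 d
K_eq = L_total / Σ(L/K) = 206.5 / 2.573 = 80.27 m/d
q = K_eq · i = 80.27 × 0.0016 = 0.1284 m/d (same in every zone)
Zone A: v = q/n = 0.1284/0.27 = 0.4757 m/d → t_A = 121/0.4757 = 254.4 d
Zone B: v = q/n = 0.1284/0.28 = 0.4587 m/d → t_B = 85.5/0.4587 = 186.4 d
Total t = 254.4 + 186.4 = 440.8 d

441 days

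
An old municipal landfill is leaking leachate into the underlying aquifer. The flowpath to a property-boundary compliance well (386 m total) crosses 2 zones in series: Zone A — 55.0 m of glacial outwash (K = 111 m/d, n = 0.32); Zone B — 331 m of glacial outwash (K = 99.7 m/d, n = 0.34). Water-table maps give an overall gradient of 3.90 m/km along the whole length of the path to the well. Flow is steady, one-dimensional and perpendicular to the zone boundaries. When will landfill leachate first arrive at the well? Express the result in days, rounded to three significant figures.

For zones in series the flux q is common to all zones; the equivalent conductivity is the harmonic (thickness-weighted) mean, K_eq = L_total / Σ(L_j/K_j).
Σ(L/K) = 55.0/111 + 331/99.7 = 0.4955 + 3.320 = 3.815 d
K_eq = L_total / Σ(L/K) = 386 / 3.815 = 101.2 m/d
q = K_eq · i = 101.2 × 0.0039 = 0.3946 m/d (same in every zone)
Zone A: v = q/n = 0.3946/0.32 = 1.233 m/d → t_A = 55.0/1.233 = 44.61 d
Zone B: v = q/n = 0.3946/0.34 = 1.160 m/d → t_B = 331/1.160 = 285.2 d
Total t = 44.61 + 285.2 = 329.8 d

330 days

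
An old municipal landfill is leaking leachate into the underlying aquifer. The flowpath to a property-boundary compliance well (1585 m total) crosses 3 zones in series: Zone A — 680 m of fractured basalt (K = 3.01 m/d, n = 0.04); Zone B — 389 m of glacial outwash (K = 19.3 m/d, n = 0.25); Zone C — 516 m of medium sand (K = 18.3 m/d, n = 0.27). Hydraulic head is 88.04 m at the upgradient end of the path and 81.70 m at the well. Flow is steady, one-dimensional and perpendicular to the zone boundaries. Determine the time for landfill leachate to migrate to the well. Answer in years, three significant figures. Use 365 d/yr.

31.3 years

Total head drop ΔH = 88.04 − 81.70 = 6.34 m
Continuity: the same q passes through each zone, so ΔH = q·Σ(L_j/K_j) — the zones act as resistances in series.
Σ(L/K) = 680/3.01 + 389/19.3 + 516/18.3 = 225.9 + 20.16 + 28.20 = 274.3 d
q = ΔH / Σ(L/K) = 6.34 / 274.3 = 0.02312 m/d (same in every zone)
Zone A: v = q/n = 0.02312/0.04 = 0.5779 m/d → t_A = 680/0.5779 = 1177 d
Zone B: v = q/n = 0.02312/0.25 = 0.09247 m/d → t_B = 389/0.09247 = 4207 d
Zone C: v = q/n = 0.02312/0.27 = 0.08562 m/d → t_C = 516/0.08562 = 6027 d
Total t = 1177 + 4207 + 6027 = 11410 d
   = 11410 / 365 = 31.3 yr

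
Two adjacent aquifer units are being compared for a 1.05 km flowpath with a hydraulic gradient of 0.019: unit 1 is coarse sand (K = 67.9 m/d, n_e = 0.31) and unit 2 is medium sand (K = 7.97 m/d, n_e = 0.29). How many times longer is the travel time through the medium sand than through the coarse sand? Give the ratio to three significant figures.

7.97

Unit 1 (coarse sand): v = 67.9×0.019/0.31 = 4.162 m/d, t = 1050/4.162 = 252.3 d
Unit 2 (medium sand): v = 7.97×0.019/0.29 = 0.5222 m/d, t = 1050/0.5222 = 2011 d
t(medium sand) / t(coarse sand) = 2011/252.3 = 7.97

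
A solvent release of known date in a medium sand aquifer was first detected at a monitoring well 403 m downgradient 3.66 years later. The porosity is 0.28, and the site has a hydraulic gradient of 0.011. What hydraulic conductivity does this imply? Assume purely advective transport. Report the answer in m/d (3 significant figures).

t = 3.66 years = 1336 d
v = L / t = 403 / 1336 = 0.3017 m/d
K = v · n / i = 0.3017 × 0.28 / 0.011 = 7.68 m/d

7.68 m/d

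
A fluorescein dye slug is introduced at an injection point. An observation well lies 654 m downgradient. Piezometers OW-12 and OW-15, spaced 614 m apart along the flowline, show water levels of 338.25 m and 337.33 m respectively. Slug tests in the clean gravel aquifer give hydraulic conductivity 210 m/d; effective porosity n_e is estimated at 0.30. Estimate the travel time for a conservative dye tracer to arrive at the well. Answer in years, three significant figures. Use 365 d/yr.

1.71 years

Hydraulic gradient i = (338.25 − 337.33) / 614 = 0.92 / 614 = 0.001498
Darcy flux q = K·i = 210 × 0.001498 = 0.3147 m/d
v_s = q/n_e = 0.3147/0.30 = 1.049 m/d
t = L / v = 654 / 1.049 = 623.5 d
   = 623.5 / 365 = 1.71 yr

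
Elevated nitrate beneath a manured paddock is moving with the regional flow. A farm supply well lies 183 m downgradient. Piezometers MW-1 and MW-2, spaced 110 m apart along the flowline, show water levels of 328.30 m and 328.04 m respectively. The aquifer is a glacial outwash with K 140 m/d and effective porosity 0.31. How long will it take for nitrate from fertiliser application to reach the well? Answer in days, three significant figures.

171 days

Hydraulic gradient i = (328.30 − 328.04) / 110 = 0.26 / 110 = 0.002364
Darcy flux q = K·i = 140 × 0.002364 = 0.3309 m/d
v = Ki/n = 140·0.002364/0.31 = 1.067 m/d
t = L / v = 183 / 1.067 = 171.4 d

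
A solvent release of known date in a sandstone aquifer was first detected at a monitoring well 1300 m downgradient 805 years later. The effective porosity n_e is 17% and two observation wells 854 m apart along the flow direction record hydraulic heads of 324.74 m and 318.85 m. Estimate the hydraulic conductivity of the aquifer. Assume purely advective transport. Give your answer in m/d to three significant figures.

Hydraulic gradient i = (324.74 − 318.85) / 854 = 5.89 / 854 = 0.006897
t = 805 years = 293800 d
v = L / t = 1300 / 293800 = 0.004424 m/d
K = v · n / i = 0.004424 × 0.17 / 0.006897 = 0.109 m/d

0.109 m/d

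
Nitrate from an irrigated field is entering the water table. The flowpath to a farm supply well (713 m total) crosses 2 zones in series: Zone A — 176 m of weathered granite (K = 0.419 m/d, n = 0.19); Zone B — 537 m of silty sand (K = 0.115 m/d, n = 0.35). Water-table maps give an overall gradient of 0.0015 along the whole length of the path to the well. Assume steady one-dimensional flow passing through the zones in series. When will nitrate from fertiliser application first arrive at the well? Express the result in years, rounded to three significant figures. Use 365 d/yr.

Continuity: the same q passes through each zone, so ΔH = q·Σ(L_j/K_j) — the zones act as resistances in series.
Σ(L/K) = 176/0.419 + 537/0.115 = 420.0 + 4670 = 5090 d
K_eq = L_total / Σ(L/K) = 713 / 5090 = 0.1401 m/d
q = K_eq · i = 0.1401 × 0.0015 = 2.101e-4 m/d (same in every zone)
Zone A: v = q/n = 2.101e-4/0.19 = 0.001106 m/d → t_A = 176/0.001106 = 159100 d
Zone B: v = q/n = 2.101e-4/0.35 = 6.004e-4 m/d → t_B = 537/6.004e-4 = 894400 d
Total t = 159100 + 894400 = 1.054e6 d
   = 1.054e6 / 365 = 2890 yr

2890 years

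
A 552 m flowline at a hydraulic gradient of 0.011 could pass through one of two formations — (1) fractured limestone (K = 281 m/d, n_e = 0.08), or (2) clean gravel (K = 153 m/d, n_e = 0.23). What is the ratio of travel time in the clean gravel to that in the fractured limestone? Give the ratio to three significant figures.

5.28

Unit 1 (fractured limestone): v = 281×0.011/0.08 = 38.64 m/d, t = 552/38.64 = 14.29 d
Unit 2 (clean gravel): v = 153×0.011/0.23 = 7.317 m/d, t = 552/7.317 = 75.44 d
t(clean gravel) / t(fractured limestone) = 75.44/14.29 = 5.28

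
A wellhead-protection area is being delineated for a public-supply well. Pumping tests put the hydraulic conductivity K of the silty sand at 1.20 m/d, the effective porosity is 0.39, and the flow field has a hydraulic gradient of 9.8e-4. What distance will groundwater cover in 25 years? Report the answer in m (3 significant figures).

Darcy flux q = K·i = 1.20 × 9.8e-4 = 0.001176 m/d
v_s = q/n_e = 0.001176/0.39 = 0.003015 m/d
T = 25 yr × 365 = 9125 d
L = v × T = 0.003015 × 9125 = 27.52 m

27.5 m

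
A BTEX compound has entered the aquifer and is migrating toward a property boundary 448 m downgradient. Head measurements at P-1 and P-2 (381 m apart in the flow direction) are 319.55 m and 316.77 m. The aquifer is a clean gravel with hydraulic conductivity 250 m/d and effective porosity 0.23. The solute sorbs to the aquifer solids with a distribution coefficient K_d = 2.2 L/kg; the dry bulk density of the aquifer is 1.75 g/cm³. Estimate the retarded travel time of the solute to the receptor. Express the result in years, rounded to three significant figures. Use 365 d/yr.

Hydraulic gradient i = (319.55 − 316.77) / 381 = 2.78 / 381 = 0.007297
Darcy flux q = K·i = 250 × 0.007297 = 1.824 m/d
v_s = q/n_e = 1.824/0.23 = 7.931 m/d
Retardation R = 1 + ρ_b·K_d/n = 1 + 1.75×2.2/0.23 = 17.74
Contaminant velocity v_c = v/R = 7.931/17.74 = 0.4471 m/d
t = L/v_c = 448/0.4471 = 1002 d
   = 1002/365 = 2.75 yr

2.75 years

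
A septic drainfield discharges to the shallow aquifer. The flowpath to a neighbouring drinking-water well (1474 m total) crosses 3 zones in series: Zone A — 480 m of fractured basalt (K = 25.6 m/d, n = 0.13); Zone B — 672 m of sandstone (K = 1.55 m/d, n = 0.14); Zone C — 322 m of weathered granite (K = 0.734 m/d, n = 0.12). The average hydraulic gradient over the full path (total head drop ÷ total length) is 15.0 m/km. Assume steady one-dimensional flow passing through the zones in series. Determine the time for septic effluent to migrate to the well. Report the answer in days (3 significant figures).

7860 days

Steady 1-D flow in series ⇒ the Darcy flux q is identical in every zone and the zone head losses add (resistances L/K in series).
Σ(L/K) = 480/25.6 + 672/1.55 + 322/0.734 = 18.75 + 433.5 + 438.7 = 891.0 d
K_eq = L_total / Σ(L/K) = 1474 / 891.0 = 1.654 m/d
q = K_eq · i = 1.654 × 0.015 = 0.02482 m/d (same in every zone)
Zone A: v = q/n = 0.02482/0.13 = 0.1909 m/d → t_A = 480/0.1909 = 2515 d
Zone B: v = q/n = 0.02482/0.14 = 0.1773 m/d → t_B = 672/0.1773 = 3791 d
Zone C: v = q/n = 0.02482/0.12 = 0.2068 m/d → t_C = 322/0.2068 = 1557 d
Total t = 2515 + 3791 + 1557 = 7863 d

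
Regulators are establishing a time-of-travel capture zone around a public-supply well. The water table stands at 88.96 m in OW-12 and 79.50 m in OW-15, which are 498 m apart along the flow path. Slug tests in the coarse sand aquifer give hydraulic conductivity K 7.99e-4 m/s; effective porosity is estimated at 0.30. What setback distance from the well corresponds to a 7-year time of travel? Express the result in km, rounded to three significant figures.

11.2 km

Hydraulic gradient i = (88.96 − 79.50) / 498 = 9.46 / 498 = 0.01900
K = 7.99e-4 m/s × 86400 s/d = 69.03 m/d
Darcy flux q = K·i = 69.03 × 0.01900 = 1.311 m/d
Average linear velocity = 1.311 / 0.30 = 4.371 m/d
T = 7 yr × 365 = 2555 d
L = v × T = 4.371 × 2555 = 11170 m
   = 11.2 km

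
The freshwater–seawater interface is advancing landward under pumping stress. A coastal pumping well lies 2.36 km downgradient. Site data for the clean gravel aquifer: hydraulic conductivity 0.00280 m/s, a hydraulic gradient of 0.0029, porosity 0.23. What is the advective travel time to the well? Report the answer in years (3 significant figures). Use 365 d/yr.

K = 0.00280 m/s × 86400 s/d = 241.9 m/d
Specific discharge q = 241.9 × 0.0029 = 0.7016 m/d
Seepage velocity v = q / n = 0.7016 / 0.23 = 3.050 m/d
L = 2.36 km = 2360 m
t = L / v = 2360 / 3.050 = 773.7 d
   = 773.7 / 365 = 2.12 yr

2.12 years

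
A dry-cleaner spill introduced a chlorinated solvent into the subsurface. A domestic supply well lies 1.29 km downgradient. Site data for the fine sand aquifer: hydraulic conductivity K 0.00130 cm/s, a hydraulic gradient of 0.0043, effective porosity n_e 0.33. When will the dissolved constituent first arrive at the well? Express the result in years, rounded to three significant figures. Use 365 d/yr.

K = 0.00130 cm/s × 864 = 1.123 m/d
Specific discharge q = 1.123 × 0.0043 = 0.004830 m/d
Seepage velocity v = q / n = 0.004830 / 0.33 = 0.01464 m/d
L = 1.29 km = 1290 m
t = L / v = 1290 / 0.01464 = 88140 d
   = 88140 / 365 = 241 yr

241 years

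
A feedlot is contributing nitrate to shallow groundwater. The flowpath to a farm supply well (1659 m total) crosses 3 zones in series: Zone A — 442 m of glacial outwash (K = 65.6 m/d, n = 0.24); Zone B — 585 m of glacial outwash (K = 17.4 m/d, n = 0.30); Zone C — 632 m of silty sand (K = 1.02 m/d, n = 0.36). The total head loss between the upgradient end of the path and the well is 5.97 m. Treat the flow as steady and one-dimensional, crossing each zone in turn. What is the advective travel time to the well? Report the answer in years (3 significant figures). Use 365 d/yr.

Steady 1-D flow in series ⇒ the Darcy flux q is identical in every zone and the zone head losses add (resistances L/K in series).
Σ(L/K) = 442/65.6 + 585/17.4 + 632/1.02 = 6.738 + 33.62 + 619.6 = 660.0 d
q = ΔH / Σ(L/K) = 5.97 / 660.0 = 0.009046 m/d (same in every zone)
Zone A: v = q/n = 0.009046/0.24 = 0.03769 m/d → t_A = 442/0.03769 = 11730 d
Zone B: v = q/n = 0.009046/0.30 = 0.03015 m/d → t_B = 585/0.03015 = 19400 d
Zone C: v = q/n = 0.009046/0.36 = 0.02513 m/d → t_C = 632/0.02513 = 25150 d
Total t = 11730 + 19400 + 25150 = 56280 d
   = 56280 / 365 = 154 yr

154 years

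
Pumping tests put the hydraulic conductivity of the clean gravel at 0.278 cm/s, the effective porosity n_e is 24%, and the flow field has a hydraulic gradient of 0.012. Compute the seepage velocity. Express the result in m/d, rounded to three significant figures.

12.0 m/d

K = 0.278 cm/s × 864 = 240.2 m/d
q = Ki = 240.2 × 0.012 = 2.882 m/d
v_s = q/n_e = 2.882/0.24 = 12.01 m/d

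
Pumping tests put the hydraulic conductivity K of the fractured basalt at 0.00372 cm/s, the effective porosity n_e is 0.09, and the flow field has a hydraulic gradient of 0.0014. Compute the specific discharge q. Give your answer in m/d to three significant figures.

K = 0.00372 cm/s × 864 = 3.214 m/d
Specific discharge q = 3.214 × 0.0014 = 0.004500 m/d

0.00450 m/d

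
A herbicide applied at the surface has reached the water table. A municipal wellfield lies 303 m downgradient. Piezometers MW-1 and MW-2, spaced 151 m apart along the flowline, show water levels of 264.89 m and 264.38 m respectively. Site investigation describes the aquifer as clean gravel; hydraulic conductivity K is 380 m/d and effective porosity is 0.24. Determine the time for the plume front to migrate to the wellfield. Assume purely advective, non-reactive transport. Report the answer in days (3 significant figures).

56.7 days

Hydraulic gradient i = (264.89 − 264.38) / 151 = 0.51 / 151 = 0.003377
q = Ki = 380 × 0.003377 = 1.283 m/d
v_s = q/n_e = 1.283/0.24 = 5.348 m/d
t = L / v = 303 / 5.348 = 56.66 d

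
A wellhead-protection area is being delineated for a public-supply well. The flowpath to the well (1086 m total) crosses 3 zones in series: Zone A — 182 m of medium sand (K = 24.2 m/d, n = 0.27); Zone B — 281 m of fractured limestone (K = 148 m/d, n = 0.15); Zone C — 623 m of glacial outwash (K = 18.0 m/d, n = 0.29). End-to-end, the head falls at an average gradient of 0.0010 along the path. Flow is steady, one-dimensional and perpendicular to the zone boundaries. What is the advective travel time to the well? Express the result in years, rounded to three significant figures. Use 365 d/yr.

Continuity: the same q passes through each zone, so ΔH = q·Σ(L_j/K_j) — the zones act as resistances in series.
Σ(L/K) = 182/24.2 + 281/148 + 623/18.0 = 7.521 + 1.899 + 34.61 = 44.03 d
K_eq = L_total / Σ(L/K) = 1086 / 44.03 = 24.66 m/d
q = K_eq · i = 24.66 × 0.0010 = 0.02466 m/d (same in every zone)
Zone A: v = q/n = 0.02466/0.27 = 0.09135 m/d → t_A = 182/0.09135 = 1992 d
Zone B: v = q/n = 0.02466/0.15 = 0.1644 m/d → t_B = 281/0.1644 = 1709 d
Zone C: v = q/n = 0.02466/0.29 = 0.08505 m/d → t_C = 623/0.08505 = 7325 d
Total t = 1992 + 1709 + 7325 = 11030 d
   = 11030 / 365 = 30.2 yr

30.2 years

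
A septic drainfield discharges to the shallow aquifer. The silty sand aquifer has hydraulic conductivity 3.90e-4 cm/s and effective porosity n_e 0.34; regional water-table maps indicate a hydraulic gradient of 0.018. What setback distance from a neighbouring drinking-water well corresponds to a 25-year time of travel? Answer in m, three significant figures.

K = 3.90e-4 cm/s × 864 = 0.3370 m/d
Specific discharge q = 0.3370 × 0.018 = 0.006065 m/d
v = Ki/n = 0.3370·0.018/0.34 = 0.01784 m/d
T = 25 yr × 365 = 9125 d
L = v × T = 0.01784 × 9125 = 162.8 m

163 m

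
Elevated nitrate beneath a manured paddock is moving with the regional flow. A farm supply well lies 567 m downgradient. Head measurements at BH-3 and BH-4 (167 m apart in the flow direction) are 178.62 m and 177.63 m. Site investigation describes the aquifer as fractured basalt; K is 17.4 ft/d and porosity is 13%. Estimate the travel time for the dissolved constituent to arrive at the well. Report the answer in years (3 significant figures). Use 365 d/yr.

6.42 years

Hydraulic gradient i = (178.62 − 177.63) / 167 = 0.99 / 167 = 0.005928
K = 17.4 ft/d × 0.3048 = 5.304 m/d
q = Ki = 5.304 × 0.005928 = 0.03144 m/d
v = Ki/n = 5.304·0.005928/0.13 = 0.2418 m/d
t = L / v = 567 / 0.2418 = 2344 d
   = 2344 / 365 = 6.42 yr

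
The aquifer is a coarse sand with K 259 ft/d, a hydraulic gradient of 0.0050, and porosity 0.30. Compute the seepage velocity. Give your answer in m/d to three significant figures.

1.32 m/d

K = 259 ft/d × 0.3048 = 78.94 m/d
Darcy flux q = K·i = 78.94 × 0.0050 = 0.3947 m/d
Seepage velocity v = q / n = 0.3947 / 0.30 = 1.316 m/d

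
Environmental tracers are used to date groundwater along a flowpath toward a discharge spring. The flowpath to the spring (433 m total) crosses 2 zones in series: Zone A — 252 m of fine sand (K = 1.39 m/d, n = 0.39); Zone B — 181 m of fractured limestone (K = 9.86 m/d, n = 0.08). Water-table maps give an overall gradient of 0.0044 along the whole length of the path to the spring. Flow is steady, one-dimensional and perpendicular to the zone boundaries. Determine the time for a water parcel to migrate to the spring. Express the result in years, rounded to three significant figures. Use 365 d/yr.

For zones in series the flux q is common to all zones; the equivalent conductivity is the harmonic (thickness-weighted) mean, K_eq = L_total / Σ(L_j/K_j).
Σ(L/K) = 252/1.39 + 181/9.86 = 181.3 + 18.36 = 199.7 d
K_eq = L_total / Σ(L/K) = 433 / 199.7 = 2.169 m/d
q = K_eq · i = 2.169 × 0.0044 = 0.009543 m/d (same in every zone)
Zone A: v = q/n = 0.009543/0.39 = 0.02447 m/d → t_A = 252/0.02447 = 10300 d
Zone B: v = q/n = 0.009543/0.08 = 0.1193 m/d → t_B = 181/0.1193 = 1517 d
Total t = 10300 + 1517 = 11820 d
   = 11820 / 365 = 32.4 yr

32.4 years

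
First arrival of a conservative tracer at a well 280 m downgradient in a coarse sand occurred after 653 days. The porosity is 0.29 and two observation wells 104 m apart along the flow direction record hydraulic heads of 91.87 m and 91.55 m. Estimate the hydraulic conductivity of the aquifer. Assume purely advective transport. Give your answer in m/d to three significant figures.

Hydraulic gradient i = (91.87 − 91.55) / 104 = 0.32 / 104 = 0.003077
v = L / t = 280 / 653 = 0.4288 m/d
K = v · n / i = 0.4288 × 0.29 / 0.003077 = 40.4 m/d

40.4 m/d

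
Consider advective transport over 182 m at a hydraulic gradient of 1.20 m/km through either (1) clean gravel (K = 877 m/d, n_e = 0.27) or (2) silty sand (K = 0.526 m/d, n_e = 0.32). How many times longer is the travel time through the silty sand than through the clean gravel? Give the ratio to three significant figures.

Unit 1 (clean gravel): v = 877×0.0012/0.27 = 3.898 m/d, t = 182/3.898 = 46.69 d
Unit 2 (silty sand): v = 0.526×0.0012/0.32 = 0.001973 m/d, t = 182/0.001973 = 92270 d
t(silty sand) / t(clean gravel) = 92270/46.69 = 1980

1980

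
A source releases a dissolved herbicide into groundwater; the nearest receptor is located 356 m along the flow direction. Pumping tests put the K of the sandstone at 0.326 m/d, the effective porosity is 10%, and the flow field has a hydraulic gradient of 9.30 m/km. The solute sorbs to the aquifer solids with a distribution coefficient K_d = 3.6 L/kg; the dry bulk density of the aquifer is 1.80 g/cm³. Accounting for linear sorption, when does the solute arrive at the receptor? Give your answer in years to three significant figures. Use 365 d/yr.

Darcy flux q = K·i = 0.326 × 0.0093 = 0.003032 m/d
v = Ki/n = 0.326·0.0093/0.10 = 0.03032 m/d
Retardation R = 1 + ρ_b·K_d/n = 1 + 1.80×3.6/0.10 = 65.80
Contaminant velocity v_c = v/R = 0.03032/65.80 = 4.608e-4 m/d
t = L/v_c = 356/4.608e-4 = 772600 d
   = 772600/365 = 2120 yr

2120 years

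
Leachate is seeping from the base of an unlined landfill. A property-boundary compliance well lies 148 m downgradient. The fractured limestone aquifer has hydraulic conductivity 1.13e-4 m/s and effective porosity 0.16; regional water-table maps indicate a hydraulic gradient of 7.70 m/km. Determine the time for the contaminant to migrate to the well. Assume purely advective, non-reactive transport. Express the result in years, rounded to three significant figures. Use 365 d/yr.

K = 1.13e-4 m/s × 86400 s/d = 9.763 m/d
Darcy flux q = K·i = 9.763 × 0.0077 = 0.07518 m/d
Seepage velocity v = q / n = 0.07518 / 0.16 = 0.4699 m/d
t = L / v = 148 / 0.4699 = 315.0 d
   = 315.0 / 365 = 0.863 yr

0.863 years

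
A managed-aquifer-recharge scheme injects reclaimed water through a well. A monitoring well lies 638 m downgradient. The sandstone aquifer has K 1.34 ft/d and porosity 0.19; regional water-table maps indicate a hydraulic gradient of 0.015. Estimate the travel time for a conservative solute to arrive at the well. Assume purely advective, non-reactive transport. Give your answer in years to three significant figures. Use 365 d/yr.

K = 1.34 ft/d × 0.3048 = 0.4084 m/d
Darcy flux q = K·i = 0.4084 × 0.015 = 0.006126 m/d
Seepage velocity v = q / n = 0.006126 / 0.19 = 0.03224 m/d
t = L / v = 638 / 0.03224 = 19790 d
   = 19790 / 365 = 54.2 yr

54.2 years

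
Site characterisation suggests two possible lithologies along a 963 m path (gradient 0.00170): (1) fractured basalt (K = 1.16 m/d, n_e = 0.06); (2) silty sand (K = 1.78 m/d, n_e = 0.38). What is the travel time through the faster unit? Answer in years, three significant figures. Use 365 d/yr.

Unit 1 (fractured basalt): v = 1.16×0.0017/0.06 = 0.03287 m/d, t = 963/0.03287 = 29300 d
Unit 2 (silty sand): v = 1.78×0.0017/0.38 = 0.007963 m/d, t = 963/0.007963 = 120900 d
Faster: 29300 d / 365 = 80.3 yr

80.3 years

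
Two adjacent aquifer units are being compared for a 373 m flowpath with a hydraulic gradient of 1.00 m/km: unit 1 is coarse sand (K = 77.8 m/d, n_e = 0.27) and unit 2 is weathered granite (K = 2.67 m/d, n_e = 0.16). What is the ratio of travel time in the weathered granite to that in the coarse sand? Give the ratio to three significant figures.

Unit 1 (coarse sand): v = 77.8×0.0010/0.27 = 0.2881 m/d, t = 373/0.2881 = 1294 d
Unit 2 (weathered granite): v = 2.67×0.0010/0.16 = 0.01669 m/d, t = 373/0.01669 = 22350 d
t(weathered granite) / t(coarse sand) = 22350/1294 = 17.3

17.3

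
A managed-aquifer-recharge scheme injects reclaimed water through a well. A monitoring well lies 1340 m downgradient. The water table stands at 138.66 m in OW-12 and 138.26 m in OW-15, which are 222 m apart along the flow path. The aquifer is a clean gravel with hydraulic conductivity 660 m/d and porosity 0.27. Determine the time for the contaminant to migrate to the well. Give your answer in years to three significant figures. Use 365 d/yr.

0.834 years

Hydraulic gradient i = (138.66 − 138.26) / 222 = 0.40 / 222 = 0.001802
q = Ki = 660 × 0.001802 = 1.189 m/d
v_s = q/n_e = 1.189/0.27 = 4.404 m/d
t = L / v = 1340 / 4.404 = 304.2 d
   = 304.2 / 365 = 0.834 yr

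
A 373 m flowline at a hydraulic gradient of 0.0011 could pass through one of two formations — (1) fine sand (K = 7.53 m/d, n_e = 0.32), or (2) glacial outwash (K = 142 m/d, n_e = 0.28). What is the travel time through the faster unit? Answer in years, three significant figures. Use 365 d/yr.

1.83 years

Unit 1 (fine sand): v = 7.53×0.0011/0.32 = 0.02588 m/d, t = 373/0.02588 = 14410 d
Unit 2 (glacial outwash): v = 142×0.0011/0.28 = 0.5579 m/d, t = 373/0.5579 = 668.6 d
Faster: 668.6 d / 365 = 1.83 yr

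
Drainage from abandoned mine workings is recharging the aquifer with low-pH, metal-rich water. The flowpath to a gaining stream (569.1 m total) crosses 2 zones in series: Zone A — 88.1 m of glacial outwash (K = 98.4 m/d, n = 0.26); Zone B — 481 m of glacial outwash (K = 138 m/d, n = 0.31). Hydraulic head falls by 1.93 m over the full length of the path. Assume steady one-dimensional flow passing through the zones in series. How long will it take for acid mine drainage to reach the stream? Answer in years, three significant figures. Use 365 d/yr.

1.07 years

Steady 1-D flow in series ⇒ the Darcy flux q is identical in every zone and the zone head losses add (resistances L/K in series).
Σ(L/K) = 88.1/98.4 + 481/138 = 0.8953 + 3.486 = 4.381 d
q = ΔH / Σ(L/K) = 1.93 / 4.381 = 0.4406 m/d (same in every zone)
Zone A: v = q/n = 0.4406/0.26 = 1.694 m/d → t_A = 88.1/1.694 = 51.99 d
Zone B: v = q/n = 0.4406/0.31 = 1.421 m/d → t_B = 481/1.421 = 338.5 d
Total t = 51.99 + 338.5 = 390.5 d
   = 390.5 / 365 = 1.07 yr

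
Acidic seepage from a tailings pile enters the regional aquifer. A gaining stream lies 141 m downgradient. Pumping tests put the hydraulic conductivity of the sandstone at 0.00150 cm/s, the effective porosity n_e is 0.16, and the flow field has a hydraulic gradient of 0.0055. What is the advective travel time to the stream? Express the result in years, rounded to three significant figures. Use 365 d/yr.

K = 0.00150 cm/s × 864 = 1.296 m/d
Specific discharge q = 1.296 × 0.0055 = 0.007128 m/d
Average linear velocity = 0.007128 / 0.16 = 0.04455 m/d
t = L / v = 141 / 0.04455 = 3165 d
   = 3165 / 365 = 8.67 yr

8.67 years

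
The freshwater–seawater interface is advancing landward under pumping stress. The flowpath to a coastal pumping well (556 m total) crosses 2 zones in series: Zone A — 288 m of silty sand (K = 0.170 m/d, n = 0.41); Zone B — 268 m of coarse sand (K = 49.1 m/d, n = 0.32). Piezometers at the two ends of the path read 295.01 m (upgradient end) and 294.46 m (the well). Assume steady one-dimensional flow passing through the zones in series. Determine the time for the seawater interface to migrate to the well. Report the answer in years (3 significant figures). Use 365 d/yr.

Total head drop ΔH = 295.01 − 294.46 = 0.55 m
Steady 1-D flow in series ⇒ the Darcy flux q is identical in every zone and the zone head losses add (resistances L/K in series).
Σ(L/K) = 288/0.170 + 268/49.1 = 1694 + 5.458 = 1700 d
q = ΔH / Σ(L/K) = 0.55 / 1700 = 3.236e-4 m/d (same in every zone)
Zone A: v = q/n = 3.236e-4/0.41 = 7.893e-4 m/d → t_A = 288/7.893e-4 = 364900 d
Zone B: v = q/n = 3.236e-4/0.32 = 0.001011 m/d → t_B = 268/0.001011 = 265000 d
Total t = 364900 + 265000 = 629900 d
   = 629900 / 365 = 1730 yr

1730 years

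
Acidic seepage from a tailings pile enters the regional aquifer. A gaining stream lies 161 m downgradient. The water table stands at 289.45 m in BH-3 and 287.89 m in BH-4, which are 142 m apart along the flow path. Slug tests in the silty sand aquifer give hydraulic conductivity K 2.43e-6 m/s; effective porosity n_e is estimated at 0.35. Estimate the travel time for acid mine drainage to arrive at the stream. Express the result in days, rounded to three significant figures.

Hydraulic gradient i = (289.45 − 287.89) / 142 = 1.56 / 142 = 0.01099
K = 2.43e-6 m/s × 86400 s/d = 0.2100 m/d
Specific discharge q = 0.2100 × 0.01099 = 0.002307 m/d
v_s = q/n_e = 0.002307/0.35 = 0.006590 m/d
t = L / v = 161 / 0.006590 = 24430 d

24400 days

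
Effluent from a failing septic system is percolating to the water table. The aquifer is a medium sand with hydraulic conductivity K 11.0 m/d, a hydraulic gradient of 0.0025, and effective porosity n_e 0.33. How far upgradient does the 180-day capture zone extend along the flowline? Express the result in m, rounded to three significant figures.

q = Ki = 11.0 × 0.0025 = 0.02750 m/d
v = Ki/n = 11.0·0.0025/0.33 = 0.08333 m/d
L = v × T = 0.08333 × 180 = 15.00 m

15.0 m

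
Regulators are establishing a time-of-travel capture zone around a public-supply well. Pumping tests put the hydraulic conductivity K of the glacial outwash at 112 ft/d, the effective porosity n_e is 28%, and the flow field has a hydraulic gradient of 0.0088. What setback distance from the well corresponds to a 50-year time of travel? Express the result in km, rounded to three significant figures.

K = 112 ft/d × 0.3048 = 34.14 m/d
Specific discharge q = 34.14 × 0.0088 = 0.3004 m/d
Average linear velocity = 0.3004 / 0.28 = 1.073 m/d
T = 50 yr × 365 = 18250 d
L = v × T = 1.073 × 18250 = 19580 m
   = 19.6 km

19.6 km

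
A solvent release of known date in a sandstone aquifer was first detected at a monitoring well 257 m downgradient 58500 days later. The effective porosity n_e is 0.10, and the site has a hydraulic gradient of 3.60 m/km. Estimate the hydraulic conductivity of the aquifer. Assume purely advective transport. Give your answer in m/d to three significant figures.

0.122 m/d

v = L / t = 257 / 58500 = 0.004393 m/d
K = v · n / i = 0.004393 × 0.10 / 0.0036 = 0.122 m/d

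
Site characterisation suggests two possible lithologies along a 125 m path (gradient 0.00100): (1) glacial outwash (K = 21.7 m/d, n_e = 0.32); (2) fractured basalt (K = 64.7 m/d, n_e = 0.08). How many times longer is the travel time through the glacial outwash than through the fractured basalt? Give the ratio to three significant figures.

Unit 1 (glacial outwash): v = 21.7×0.0010/0.32 = 0.06781 m/d, t = 125/0.06781 = 1843 d
Unit 2 (fractured basalt): v = 64.7×0.0010/0.08 = 0.8088 m/d, t = 125/0.8088 = 154.6 d
t(glacial outwash) / t(fractured basalt) = 1843/154.6 = 11.9

11.9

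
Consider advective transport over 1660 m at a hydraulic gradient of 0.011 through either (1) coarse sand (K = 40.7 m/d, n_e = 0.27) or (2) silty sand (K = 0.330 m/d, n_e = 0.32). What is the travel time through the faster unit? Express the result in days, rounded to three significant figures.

1000 days

Unit 1 (coarse sand): v = 40.7×0.011/0.27 = 1.658 m/d, t = 1660/1.658 = 1001 d
Unit 2 (silty sand): v = 0.330×0.011/0.32 = 0.01134 m/d, t = 1660/0.01134 = 146300 d
Faster unit: t = 1000 d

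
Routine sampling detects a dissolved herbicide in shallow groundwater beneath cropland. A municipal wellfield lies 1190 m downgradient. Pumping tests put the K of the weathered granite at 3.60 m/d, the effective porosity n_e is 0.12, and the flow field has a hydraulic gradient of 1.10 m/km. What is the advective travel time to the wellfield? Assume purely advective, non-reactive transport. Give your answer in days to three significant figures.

36100 days

Specific discharge q = 3.60 × 0.0011 = 0.003960 m/d
Seepage velocity v = q / n = 0.003960 / 0.12 = 0.03300 m/d
t = L / v = 1190 / 0.03300 = 36060 d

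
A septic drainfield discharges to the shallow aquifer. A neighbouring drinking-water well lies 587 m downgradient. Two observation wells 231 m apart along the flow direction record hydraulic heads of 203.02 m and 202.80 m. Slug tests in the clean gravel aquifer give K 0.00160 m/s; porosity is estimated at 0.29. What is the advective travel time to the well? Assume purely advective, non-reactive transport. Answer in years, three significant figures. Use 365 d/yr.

3.54 years

Hydraulic gradient i = (203.02 − 202.80) / 231 = 0.22 / 231 = 9.524e-4
K = 0.00160 m/s × 86400 s/d = 138.2 m/d
Specific discharge q = 138.2 × 9.524e-4 = 0.1317 m/d
v_s = q/n_e = 0.1317/0.29 = 0.4540 m/d
t = L / v = 587 / 0.4540 = 1293 d
   = 1293 / 365 = 3.54 yr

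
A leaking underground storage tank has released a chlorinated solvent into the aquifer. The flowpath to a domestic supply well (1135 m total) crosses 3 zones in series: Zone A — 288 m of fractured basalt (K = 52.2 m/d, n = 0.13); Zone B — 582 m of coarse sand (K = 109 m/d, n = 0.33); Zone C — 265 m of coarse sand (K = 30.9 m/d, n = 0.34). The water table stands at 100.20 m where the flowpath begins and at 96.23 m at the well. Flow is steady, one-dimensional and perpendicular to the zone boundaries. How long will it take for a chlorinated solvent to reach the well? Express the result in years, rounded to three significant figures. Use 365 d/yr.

Total head drop ΔH = 100.20 − 96.23 = 3.97 m
Steady 1-D flow in series ⇒ the Darcy flux q is identical in every zone and the zone head losses add (resistances L/K in series).
Σ(L/K) = 288/52.2 + 582/109 + 265/30.9 = 5.517 + 5.339 + 8.576 = 19.43 d
q = ΔH / Σ(L/K) = 3.97 / 19.43 = 0.2043 m/d (same in every zone)
Zone A: v = q/n = 0.2043/0.13 = 1.571 m/d → t_A = 288/1.571 = 183.3 d
Zone B: v = q/n = 0.2043/0.33 = 0.6191 m/d → t_B = 582/0.6191 = 940.1 d
Zone C: v = q/n = 0.2043/0.34 = 0.6009 m/d → t_C = 265/0.6009 = 441.0 d
Total t = 183.3 + 940.1 + 441.0 = 1564 d
   = 1564 / 365 = 4.29 yr

4.29 years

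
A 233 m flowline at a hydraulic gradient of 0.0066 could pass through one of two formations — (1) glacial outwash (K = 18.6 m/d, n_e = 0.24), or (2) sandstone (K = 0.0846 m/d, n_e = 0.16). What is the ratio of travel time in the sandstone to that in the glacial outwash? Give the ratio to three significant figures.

Unit 1 (glacial outwash): v = 18.6×0.0066/0.24 = 0.5115 m/d, t = 233/0.5115 = 455.5 d
Unit 2 (sandstone): v = 0.0846×0.0066/0.16 = 0.003490 m/d, t = 233/0.003490 = 66770 d
t(sandstone) / t(glacial outwash) = 66770/455.5 = 147

147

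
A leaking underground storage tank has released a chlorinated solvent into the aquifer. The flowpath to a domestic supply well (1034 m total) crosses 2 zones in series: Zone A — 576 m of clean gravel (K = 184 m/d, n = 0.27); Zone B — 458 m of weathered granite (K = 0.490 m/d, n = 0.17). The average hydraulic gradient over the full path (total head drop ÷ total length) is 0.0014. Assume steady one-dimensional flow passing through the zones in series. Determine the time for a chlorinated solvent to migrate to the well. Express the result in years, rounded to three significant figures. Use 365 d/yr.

Continuity: the same q passes through each zone, so ΔH = q·Σ(L_j/K_j) — the zones act as resistances in series.
Σ(L/K) = 576/184 + 458/0.490 = 3.130 + 934.7 = 937.8 d
K_eq = L_total / Σ(L/K) = 1034 / 937.8 = 1.103 m/d
q = K_eq · i = 1.103 × 0.0014 = 0.001544 m/d (same in every zone)
Zone A: v = q/n = 0.001544/0.27 = 0.005717 m/d → t_A = 576/0.005717 = 100800 d
Zone B: v = q/n = 0.001544/0.17 = 0.009080 m/d → t_B = 458/0.009080 = 50440 d
Total t = 100800 + 50440 = 151200 d
   = 151200 / 365 = 414 yr

414 years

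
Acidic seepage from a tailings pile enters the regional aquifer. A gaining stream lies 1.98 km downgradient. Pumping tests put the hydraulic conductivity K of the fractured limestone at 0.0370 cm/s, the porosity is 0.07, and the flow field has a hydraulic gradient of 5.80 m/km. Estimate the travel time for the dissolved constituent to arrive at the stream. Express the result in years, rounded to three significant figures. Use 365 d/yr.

K = 0.0370 cm/s × 864 = 31.97 m/d
q = Ki = 31.97 × 0.0058 = 0.1854 m/d
v = Ki/n = 31.97·0.0058/0.07 = 2.649 m/d
L = 1.98 km = 1980 m
t = L / v = 1980 / 2.649 = 747.5 d
   = 747.5 / 365 = 2.05 yr

2.05 years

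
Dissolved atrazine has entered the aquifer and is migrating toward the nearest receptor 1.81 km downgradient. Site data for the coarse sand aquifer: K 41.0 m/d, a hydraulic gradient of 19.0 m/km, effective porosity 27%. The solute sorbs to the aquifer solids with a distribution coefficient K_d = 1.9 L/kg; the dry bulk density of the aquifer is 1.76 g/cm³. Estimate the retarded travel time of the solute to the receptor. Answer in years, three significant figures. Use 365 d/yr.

23.0 years

Specific discharge q = 41.0 × 0.019 = 0.7790 m/d
v_s = q/n_e = 0.7790/0.27 = 2.885 m/d
Retardation R = 1 + ρ_b·K_d/n = 1 + 1.76×1.9/0.27 = 13.39
Contaminant velocity v_c = v/R = 2.885/13.39 = 0.2156 m/d
L = 1.81 km = 1810 m
t = L/v_c = 1810/0.2156 = 8397 d
   = 8397/365 = 23.0 yr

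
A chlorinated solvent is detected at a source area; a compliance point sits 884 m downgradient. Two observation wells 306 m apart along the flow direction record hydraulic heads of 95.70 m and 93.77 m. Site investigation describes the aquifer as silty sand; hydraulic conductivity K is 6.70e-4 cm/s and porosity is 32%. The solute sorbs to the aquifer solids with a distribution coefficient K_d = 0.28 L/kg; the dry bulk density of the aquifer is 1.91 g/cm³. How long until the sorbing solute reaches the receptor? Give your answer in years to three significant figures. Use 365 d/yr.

567 years

Hydraulic gradient i = (95.70 − 93.77) / 306 = 1.93 / 306 = 0.006307
K = 6.70e-4 cm/s × 864 = 0.5789 m/d
Darcy flux q = K·i = 0.5789 × 0.006307 = 0.003651 m/d
Seepage velocity v = q / n = 0.003651 / 0.32 = 0.01141 m/d
Retardation R = 1 + ρ_b·K_d/n = 1 + 1.91×0.28/0.32 = 2.671
Contaminant velocity v_c = v/R = 0.01141/2.671 = 0.004271 m/d
t = L/v_c = 884/0.004271 = 207000 d
   = 207000/365 = 567 yr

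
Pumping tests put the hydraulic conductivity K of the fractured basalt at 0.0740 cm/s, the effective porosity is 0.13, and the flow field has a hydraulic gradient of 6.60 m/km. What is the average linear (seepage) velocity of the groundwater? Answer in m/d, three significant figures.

K = 0.0740 cm/s × 864 = 63.94 m/d
q = Ki = 63.94 × 0.0066 = 0.4220 m/d
Average linear velocity = 0.4220 / 0.13 = 3.246 m/d

3.25 m/d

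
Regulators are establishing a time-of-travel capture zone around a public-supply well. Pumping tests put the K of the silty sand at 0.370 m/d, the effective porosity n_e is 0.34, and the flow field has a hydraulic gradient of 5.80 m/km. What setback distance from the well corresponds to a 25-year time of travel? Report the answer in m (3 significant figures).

q = Ki = 0.370 × 0.0058 = 0.002146 m/d
v = Ki/n = 0.370·0.0058/0.34 = 0.006312 m/d
T = 25 yr × 365 = 9125 d
L = v × T = 0.006312 × 9125 = 57.59 m

57.6 m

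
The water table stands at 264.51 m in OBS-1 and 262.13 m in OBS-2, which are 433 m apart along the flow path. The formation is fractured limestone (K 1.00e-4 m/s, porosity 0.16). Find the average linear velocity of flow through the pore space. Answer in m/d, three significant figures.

Hydraulic gradient i = (264.51 − 262.13) / 433 = 2.38 / 433 = 0.005497
K = 1.00e-4 m/s × 86400 s/d = 8.640 m/d
Darcy flux q = K·i = 8.640 × 0.005497 = 0.04749 m/d
Seepage velocity v = q / n = 0.04749 / 0.16 = 0.2968 m/d

0.297 m/d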